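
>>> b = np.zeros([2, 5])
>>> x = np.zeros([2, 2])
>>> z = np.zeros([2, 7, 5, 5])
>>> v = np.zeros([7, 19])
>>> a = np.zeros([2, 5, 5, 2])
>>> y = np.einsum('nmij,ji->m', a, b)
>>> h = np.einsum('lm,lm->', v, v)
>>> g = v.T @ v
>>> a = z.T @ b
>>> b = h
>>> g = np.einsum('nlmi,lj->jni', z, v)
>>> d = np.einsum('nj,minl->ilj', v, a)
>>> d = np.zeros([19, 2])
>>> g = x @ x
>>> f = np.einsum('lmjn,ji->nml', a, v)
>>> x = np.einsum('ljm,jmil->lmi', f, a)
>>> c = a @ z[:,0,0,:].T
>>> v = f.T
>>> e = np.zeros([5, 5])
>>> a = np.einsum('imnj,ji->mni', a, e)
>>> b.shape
()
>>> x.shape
(5, 5, 7)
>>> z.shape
(2, 7, 5, 5)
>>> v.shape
(5, 5, 5)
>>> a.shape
(5, 7, 5)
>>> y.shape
(5,)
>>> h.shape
()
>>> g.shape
(2, 2)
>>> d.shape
(19, 2)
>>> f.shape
(5, 5, 5)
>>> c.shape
(5, 5, 7, 2)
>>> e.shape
(5, 5)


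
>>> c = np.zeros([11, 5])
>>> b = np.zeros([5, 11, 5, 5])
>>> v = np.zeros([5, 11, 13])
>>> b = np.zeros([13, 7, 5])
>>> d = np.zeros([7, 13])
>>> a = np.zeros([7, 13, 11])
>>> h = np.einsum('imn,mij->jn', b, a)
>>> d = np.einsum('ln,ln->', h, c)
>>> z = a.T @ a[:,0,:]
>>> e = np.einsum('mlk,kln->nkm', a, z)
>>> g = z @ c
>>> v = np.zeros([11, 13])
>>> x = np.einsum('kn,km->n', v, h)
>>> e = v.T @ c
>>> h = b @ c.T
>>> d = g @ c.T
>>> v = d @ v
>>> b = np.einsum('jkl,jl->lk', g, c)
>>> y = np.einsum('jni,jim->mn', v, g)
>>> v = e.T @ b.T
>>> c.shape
(11, 5)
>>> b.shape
(5, 13)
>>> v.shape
(5, 5)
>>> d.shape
(11, 13, 11)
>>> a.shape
(7, 13, 11)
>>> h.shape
(13, 7, 11)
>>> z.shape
(11, 13, 11)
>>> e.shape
(13, 5)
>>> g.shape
(11, 13, 5)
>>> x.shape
(13,)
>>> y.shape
(5, 13)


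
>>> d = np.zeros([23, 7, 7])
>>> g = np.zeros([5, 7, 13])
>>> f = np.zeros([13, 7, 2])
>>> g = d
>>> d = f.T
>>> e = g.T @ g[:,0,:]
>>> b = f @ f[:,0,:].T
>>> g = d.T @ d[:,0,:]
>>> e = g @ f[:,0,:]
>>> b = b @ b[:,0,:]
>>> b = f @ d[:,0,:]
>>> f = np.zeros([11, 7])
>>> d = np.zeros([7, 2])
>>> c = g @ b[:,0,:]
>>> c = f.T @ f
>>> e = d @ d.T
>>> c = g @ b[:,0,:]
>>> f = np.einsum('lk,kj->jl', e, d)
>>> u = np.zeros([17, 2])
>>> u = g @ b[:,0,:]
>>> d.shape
(7, 2)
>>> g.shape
(13, 7, 13)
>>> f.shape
(2, 7)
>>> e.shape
(7, 7)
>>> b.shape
(13, 7, 13)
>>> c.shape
(13, 7, 13)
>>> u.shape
(13, 7, 13)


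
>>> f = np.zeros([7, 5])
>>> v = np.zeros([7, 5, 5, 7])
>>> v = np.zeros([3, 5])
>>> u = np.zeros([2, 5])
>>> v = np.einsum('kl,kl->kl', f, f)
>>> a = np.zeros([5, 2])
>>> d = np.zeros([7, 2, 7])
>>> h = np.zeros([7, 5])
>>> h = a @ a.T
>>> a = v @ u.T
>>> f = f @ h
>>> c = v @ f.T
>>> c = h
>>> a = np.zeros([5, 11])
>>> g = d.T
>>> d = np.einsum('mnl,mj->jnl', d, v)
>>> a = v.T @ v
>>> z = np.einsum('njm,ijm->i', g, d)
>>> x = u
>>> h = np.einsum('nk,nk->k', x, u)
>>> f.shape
(7, 5)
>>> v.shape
(7, 5)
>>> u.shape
(2, 5)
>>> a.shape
(5, 5)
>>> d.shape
(5, 2, 7)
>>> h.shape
(5,)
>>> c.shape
(5, 5)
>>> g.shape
(7, 2, 7)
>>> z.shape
(5,)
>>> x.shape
(2, 5)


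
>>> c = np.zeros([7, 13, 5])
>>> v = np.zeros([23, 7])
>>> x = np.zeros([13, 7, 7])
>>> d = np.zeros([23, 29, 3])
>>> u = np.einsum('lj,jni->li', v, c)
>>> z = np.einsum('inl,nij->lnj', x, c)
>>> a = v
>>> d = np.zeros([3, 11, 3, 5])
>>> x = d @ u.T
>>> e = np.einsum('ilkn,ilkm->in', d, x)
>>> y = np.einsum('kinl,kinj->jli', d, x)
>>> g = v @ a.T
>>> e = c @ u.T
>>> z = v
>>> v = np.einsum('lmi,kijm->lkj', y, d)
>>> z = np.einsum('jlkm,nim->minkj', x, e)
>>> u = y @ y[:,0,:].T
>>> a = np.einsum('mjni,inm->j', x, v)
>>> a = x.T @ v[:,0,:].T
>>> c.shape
(7, 13, 5)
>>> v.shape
(23, 3, 3)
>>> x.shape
(3, 11, 3, 23)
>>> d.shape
(3, 11, 3, 5)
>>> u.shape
(23, 5, 23)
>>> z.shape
(23, 13, 7, 3, 3)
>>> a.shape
(23, 3, 11, 23)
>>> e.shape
(7, 13, 23)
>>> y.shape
(23, 5, 11)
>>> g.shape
(23, 23)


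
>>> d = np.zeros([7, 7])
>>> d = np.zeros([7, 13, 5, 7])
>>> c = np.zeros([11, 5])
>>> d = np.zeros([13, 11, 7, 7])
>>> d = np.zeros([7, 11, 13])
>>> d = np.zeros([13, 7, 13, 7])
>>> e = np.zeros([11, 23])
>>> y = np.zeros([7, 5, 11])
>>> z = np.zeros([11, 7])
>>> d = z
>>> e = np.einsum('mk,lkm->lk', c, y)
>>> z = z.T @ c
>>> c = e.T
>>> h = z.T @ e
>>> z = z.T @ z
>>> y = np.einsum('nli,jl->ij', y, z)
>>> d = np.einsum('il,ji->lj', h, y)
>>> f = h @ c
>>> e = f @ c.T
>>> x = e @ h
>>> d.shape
(5, 11)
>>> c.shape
(5, 7)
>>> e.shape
(5, 5)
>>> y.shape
(11, 5)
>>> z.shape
(5, 5)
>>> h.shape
(5, 5)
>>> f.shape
(5, 7)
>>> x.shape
(5, 5)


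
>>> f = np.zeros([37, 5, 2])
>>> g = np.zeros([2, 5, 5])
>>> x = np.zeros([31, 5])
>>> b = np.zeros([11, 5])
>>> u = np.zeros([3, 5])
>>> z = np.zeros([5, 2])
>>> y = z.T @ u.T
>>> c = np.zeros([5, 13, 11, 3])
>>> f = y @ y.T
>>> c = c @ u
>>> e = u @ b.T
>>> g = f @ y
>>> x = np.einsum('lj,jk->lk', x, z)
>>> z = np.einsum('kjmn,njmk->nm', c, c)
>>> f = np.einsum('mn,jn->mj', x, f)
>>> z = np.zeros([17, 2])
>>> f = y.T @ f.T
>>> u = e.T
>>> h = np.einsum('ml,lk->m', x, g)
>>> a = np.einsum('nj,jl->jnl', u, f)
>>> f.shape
(3, 31)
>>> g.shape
(2, 3)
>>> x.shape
(31, 2)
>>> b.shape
(11, 5)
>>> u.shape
(11, 3)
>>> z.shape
(17, 2)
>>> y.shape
(2, 3)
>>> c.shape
(5, 13, 11, 5)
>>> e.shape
(3, 11)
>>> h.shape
(31,)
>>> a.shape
(3, 11, 31)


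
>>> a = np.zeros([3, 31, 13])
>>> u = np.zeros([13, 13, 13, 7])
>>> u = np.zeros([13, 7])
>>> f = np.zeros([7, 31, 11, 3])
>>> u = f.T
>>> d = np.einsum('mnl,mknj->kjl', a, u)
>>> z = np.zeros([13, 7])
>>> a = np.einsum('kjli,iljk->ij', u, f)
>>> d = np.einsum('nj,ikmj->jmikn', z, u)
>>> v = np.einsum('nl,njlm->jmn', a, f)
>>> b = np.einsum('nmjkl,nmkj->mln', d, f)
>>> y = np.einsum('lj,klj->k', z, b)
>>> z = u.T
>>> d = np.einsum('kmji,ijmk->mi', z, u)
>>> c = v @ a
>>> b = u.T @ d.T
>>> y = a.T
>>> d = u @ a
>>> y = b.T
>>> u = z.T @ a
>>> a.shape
(7, 11)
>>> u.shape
(3, 11, 31, 11)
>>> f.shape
(7, 31, 11, 3)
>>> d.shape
(3, 11, 31, 11)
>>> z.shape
(7, 31, 11, 3)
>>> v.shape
(31, 3, 7)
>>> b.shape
(7, 31, 11, 31)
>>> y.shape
(31, 11, 31, 7)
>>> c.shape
(31, 3, 11)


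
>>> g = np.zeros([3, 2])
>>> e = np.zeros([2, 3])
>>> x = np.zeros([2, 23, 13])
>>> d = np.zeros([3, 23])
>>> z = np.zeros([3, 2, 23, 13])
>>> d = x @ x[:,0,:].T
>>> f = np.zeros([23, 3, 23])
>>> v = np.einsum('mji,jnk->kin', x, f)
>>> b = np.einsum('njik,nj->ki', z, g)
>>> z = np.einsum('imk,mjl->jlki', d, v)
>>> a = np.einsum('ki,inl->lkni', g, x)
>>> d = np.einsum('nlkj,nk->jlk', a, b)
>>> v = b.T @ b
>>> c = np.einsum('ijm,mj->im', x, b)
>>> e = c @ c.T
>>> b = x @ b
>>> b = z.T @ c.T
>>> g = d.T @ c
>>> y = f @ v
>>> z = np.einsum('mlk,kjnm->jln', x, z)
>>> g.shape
(23, 3, 13)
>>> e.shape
(2, 2)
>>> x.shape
(2, 23, 13)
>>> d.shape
(2, 3, 23)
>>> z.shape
(3, 23, 2)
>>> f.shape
(23, 3, 23)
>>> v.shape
(23, 23)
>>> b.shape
(2, 2, 3, 2)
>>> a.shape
(13, 3, 23, 2)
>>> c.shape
(2, 13)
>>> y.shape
(23, 3, 23)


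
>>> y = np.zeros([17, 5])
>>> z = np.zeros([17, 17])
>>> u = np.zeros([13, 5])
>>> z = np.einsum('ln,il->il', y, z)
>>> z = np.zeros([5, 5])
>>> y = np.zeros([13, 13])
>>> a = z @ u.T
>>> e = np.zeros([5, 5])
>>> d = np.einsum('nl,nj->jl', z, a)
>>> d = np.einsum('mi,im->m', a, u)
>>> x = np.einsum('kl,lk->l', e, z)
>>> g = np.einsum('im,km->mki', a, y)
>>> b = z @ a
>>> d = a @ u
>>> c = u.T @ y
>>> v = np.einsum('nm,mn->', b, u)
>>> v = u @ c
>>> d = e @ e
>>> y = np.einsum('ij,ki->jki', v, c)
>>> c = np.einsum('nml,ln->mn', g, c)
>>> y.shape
(13, 5, 13)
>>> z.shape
(5, 5)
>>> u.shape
(13, 5)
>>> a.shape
(5, 13)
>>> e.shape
(5, 5)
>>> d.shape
(5, 5)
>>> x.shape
(5,)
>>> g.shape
(13, 13, 5)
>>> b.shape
(5, 13)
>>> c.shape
(13, 13)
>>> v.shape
(13, 13)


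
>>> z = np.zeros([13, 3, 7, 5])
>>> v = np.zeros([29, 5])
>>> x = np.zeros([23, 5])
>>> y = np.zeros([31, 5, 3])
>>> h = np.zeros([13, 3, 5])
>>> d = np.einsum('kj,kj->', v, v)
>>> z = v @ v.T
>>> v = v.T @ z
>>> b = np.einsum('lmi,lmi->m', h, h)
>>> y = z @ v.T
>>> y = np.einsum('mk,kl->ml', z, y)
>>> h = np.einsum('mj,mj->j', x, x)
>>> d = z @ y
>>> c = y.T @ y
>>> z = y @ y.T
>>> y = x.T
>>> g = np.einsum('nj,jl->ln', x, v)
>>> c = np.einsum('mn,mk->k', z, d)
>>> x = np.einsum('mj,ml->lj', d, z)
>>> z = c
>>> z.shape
(5,)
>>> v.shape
(5, 29)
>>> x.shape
(29, 5)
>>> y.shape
(5, 23)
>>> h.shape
(5,)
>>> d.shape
(29, 5)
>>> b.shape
(3,)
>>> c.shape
(5,)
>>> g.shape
(29, 23)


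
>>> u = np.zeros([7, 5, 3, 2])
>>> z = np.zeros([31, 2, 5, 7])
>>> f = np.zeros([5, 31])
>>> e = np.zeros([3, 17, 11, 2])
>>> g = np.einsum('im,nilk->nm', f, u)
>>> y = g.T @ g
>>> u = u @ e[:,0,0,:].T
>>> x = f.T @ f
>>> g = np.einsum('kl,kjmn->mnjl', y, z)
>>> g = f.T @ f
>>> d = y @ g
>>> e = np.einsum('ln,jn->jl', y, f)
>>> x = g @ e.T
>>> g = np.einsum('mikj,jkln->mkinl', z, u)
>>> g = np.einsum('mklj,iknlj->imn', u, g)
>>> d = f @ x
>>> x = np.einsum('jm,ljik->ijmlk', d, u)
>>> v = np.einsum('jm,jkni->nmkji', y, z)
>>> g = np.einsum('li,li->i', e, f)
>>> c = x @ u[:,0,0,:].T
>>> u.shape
(7, 5, 3, 3)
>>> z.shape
(31, 2, 5, 7)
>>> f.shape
(5, 31)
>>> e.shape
(5, 31)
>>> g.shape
(31,)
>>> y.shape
(31, 31)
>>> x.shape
(3, 5, 5, 7, 3)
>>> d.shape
(5, 5)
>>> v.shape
(5, 31, 2, 31, 7)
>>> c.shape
(3, 5, 5, 7, 7)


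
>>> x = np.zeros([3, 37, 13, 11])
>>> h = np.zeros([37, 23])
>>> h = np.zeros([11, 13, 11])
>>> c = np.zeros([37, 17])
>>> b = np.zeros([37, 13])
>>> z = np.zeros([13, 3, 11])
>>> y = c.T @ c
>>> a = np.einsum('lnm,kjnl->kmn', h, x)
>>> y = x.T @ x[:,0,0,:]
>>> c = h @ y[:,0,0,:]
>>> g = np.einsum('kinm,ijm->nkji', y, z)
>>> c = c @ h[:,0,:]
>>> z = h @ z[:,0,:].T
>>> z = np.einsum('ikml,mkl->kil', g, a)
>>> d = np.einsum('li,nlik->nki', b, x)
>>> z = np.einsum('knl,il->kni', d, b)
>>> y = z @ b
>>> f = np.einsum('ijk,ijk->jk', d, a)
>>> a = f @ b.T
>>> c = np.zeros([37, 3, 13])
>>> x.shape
(3, 37, 13, 11)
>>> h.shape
(11, 13, 11)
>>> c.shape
(37, 3, 13)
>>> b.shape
(37, 13)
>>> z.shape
(3, 11, 37)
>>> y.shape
(3, 11, 13)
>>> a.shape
(11, 37)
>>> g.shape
(37, 11, 3, 13)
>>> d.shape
(3, 11, 13)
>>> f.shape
(11, 13)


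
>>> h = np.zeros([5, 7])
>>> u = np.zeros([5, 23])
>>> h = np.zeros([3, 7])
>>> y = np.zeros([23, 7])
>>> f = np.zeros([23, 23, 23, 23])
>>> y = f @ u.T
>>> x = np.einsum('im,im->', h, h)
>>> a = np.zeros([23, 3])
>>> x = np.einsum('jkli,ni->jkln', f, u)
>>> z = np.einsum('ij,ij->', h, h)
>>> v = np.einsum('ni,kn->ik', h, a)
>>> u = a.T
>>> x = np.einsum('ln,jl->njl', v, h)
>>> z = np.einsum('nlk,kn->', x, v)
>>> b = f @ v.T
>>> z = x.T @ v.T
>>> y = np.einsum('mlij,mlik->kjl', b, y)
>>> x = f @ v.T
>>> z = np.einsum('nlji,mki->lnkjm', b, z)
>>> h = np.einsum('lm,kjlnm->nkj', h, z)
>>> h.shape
(23, 23, 23)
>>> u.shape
(3, 23)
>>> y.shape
(5, 7, 23)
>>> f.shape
(23, 23, 23, 23)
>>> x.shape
(23, 23, 23, 7)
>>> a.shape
(23, 3)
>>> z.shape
(23, 23, 3, 23, 7)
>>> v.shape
(7, 23)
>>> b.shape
(23, 23, 23, 7)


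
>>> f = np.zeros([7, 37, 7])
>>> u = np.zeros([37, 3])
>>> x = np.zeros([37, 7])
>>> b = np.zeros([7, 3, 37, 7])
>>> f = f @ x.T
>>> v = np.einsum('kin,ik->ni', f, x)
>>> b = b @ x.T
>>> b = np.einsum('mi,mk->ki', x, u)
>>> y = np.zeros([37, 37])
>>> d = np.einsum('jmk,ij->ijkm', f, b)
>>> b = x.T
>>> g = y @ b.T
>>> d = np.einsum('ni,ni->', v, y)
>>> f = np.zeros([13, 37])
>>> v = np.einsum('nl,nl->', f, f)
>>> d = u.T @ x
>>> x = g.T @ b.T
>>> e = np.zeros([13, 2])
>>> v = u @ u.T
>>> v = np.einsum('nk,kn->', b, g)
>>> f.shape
(13, 37)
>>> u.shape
(37, 3)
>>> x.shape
(7, 7)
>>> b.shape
(7, 37)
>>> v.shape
()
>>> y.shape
(37, 37)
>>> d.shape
(3, 7)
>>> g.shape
(37, 7)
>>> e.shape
(13, 2)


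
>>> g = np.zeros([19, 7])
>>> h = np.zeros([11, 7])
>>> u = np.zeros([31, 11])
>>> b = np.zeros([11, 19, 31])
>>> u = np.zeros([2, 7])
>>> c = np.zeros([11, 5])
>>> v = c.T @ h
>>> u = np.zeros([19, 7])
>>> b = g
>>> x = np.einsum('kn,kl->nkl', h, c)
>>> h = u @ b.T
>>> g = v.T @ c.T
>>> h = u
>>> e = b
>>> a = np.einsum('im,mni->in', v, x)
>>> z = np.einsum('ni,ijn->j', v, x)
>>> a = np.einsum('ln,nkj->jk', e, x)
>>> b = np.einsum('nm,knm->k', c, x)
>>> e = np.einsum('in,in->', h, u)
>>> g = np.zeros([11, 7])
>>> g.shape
(11, 7)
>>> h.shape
(19, 7)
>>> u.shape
(19, 7)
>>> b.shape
(7,)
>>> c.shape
(11, 5)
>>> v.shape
(5, 7)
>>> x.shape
(7, 11, 5)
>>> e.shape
()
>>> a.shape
(5, 11)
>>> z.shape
(11,)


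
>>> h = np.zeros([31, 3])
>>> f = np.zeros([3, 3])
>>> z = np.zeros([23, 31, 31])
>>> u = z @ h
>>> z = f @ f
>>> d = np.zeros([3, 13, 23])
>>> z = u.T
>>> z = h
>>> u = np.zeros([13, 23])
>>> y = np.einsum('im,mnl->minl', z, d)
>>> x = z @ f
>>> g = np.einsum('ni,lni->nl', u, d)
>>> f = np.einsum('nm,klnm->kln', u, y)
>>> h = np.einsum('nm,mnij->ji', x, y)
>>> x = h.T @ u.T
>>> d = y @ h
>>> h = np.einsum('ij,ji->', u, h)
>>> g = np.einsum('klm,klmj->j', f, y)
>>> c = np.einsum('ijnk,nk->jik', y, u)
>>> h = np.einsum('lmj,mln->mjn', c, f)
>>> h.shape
(3, 23, 13)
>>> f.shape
(3, 31, 13)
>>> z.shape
(31, 3)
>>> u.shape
(13, 23)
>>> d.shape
(3, 31, 13, 13)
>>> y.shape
(3, 31, 13, 23)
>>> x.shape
(13, 13)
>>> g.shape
(23,)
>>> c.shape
(31, 3, 23)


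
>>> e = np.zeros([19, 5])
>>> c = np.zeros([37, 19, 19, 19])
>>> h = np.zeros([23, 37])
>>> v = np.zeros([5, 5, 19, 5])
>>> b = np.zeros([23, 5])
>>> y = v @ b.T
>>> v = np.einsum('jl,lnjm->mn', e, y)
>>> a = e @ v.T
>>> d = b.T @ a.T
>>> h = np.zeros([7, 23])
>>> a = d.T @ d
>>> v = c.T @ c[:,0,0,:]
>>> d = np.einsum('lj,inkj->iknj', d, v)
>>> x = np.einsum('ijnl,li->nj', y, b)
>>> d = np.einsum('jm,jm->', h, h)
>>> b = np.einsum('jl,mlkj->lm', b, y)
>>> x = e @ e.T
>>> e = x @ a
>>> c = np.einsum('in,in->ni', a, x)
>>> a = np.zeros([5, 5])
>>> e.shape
(19, 19)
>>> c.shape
(19, 19)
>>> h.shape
(7, 23)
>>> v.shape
(19, 19, 19, 19)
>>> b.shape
(5, 5)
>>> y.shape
(5, 5, 19, 23)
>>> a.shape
(5, 5)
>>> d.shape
()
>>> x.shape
(19, 19)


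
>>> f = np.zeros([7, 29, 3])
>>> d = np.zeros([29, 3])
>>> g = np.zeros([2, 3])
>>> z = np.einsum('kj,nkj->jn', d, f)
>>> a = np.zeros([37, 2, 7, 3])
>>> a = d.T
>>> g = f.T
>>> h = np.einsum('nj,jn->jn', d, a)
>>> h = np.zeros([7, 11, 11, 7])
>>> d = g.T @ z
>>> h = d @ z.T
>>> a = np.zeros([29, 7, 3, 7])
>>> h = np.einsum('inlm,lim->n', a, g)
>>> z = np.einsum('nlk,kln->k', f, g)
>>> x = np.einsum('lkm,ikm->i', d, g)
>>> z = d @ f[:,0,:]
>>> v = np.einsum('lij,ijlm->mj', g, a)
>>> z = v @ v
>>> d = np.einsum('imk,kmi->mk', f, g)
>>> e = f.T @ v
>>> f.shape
(7, 29, 3)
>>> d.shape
(29, 3)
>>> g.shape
(3, 29, 7)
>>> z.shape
(7, 7)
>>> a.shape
(29, 7, 3, 7)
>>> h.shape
(7,)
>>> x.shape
(3,)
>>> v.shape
(7, 7)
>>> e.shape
(3, 29, 7)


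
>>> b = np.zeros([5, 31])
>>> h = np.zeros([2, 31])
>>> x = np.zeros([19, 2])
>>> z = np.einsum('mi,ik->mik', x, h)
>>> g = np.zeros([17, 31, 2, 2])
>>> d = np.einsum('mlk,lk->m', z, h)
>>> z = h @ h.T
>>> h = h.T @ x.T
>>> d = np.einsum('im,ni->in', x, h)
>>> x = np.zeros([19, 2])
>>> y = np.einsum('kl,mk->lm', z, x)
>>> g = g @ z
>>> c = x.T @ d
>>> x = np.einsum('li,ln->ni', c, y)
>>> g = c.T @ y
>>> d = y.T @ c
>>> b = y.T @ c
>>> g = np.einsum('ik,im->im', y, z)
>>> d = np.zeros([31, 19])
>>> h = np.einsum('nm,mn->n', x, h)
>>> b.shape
(19, 31)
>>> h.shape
(19,)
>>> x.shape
(19, 31)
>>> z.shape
(2, 2)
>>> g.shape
(2, 2)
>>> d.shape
(31, 19)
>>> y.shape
(2, 19)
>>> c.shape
(2, 31)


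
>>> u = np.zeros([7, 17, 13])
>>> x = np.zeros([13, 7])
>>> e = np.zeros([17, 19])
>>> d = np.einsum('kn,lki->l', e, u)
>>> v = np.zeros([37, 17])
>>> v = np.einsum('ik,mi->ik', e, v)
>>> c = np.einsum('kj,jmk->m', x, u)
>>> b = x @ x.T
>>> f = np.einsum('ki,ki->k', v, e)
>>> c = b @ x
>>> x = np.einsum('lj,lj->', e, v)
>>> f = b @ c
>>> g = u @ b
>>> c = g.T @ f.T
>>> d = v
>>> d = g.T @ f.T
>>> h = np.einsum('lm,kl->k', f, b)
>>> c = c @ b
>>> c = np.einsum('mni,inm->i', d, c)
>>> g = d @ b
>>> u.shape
(7, 17, 13)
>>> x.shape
()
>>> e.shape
(17, 19)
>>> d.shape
(13, 17, 13)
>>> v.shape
(17, 19)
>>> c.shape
(13,)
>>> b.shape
(13, 13)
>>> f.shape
(13, 7)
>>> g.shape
(13, 17, 13)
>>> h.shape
(13,)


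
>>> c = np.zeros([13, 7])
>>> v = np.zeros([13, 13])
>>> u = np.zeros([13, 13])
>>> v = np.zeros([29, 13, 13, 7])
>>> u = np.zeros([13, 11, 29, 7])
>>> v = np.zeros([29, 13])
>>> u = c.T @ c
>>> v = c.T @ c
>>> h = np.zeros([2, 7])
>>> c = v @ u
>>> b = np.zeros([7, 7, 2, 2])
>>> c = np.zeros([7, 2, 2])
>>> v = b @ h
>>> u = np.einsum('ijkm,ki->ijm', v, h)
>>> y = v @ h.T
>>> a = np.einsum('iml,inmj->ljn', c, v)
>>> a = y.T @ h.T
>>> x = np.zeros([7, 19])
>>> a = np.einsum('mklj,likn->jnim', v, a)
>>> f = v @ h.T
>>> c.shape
(7, 2, 2)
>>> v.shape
(7, 7, 2, 7)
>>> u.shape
(7, 7, 7)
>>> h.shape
(2, 7)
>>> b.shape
(7, 7, 2, 2)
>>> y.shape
(7, 7, 2, 2)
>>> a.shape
(7, 2, 2, 7)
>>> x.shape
(7, 19)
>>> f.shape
(7, 7, 2, 2)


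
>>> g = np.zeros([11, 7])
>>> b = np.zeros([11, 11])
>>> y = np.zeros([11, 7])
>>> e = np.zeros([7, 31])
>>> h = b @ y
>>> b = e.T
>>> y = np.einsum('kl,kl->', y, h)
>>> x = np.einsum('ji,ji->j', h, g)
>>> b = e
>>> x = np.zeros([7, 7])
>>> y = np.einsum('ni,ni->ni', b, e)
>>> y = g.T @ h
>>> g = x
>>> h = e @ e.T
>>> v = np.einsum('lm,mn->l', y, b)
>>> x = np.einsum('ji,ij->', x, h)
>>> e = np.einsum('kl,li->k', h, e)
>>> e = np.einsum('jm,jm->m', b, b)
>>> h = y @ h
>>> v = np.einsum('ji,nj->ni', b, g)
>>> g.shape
(7, 7)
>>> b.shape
(7, 31)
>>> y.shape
(7, 7)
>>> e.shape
(31,)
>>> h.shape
(7, 7)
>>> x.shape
()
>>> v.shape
(7, 31)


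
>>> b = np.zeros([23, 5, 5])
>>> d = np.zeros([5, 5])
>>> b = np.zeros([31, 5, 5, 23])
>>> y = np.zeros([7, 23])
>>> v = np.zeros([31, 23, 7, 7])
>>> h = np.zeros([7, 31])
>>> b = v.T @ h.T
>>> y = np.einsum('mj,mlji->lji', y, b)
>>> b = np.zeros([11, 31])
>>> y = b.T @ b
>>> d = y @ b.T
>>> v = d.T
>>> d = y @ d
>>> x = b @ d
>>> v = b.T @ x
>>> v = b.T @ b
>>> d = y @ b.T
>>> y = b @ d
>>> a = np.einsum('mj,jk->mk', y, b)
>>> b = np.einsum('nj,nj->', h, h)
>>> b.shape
()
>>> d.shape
(31, 11)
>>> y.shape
(11, 11)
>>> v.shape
(31, 31)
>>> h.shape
(7, 31)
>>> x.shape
(11, 11)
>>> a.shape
(11, 31)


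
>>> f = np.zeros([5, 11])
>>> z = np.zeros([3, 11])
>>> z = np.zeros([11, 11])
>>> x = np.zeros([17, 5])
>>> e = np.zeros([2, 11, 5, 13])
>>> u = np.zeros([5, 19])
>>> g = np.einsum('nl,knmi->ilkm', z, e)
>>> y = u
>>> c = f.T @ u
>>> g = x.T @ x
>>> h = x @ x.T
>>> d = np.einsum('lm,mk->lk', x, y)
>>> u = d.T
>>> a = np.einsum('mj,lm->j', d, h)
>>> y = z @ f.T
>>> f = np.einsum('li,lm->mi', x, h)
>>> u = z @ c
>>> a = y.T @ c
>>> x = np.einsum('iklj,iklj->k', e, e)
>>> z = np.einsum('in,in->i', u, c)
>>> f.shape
(17, 5)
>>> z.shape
(11,)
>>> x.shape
(11,)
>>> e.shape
(2, 11, 5, 13)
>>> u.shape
(11, 19)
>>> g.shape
(5, 5)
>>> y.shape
(11, 5)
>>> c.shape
(11, 19)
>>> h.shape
(17, 17)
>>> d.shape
(17, 19)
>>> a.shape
(5, 19)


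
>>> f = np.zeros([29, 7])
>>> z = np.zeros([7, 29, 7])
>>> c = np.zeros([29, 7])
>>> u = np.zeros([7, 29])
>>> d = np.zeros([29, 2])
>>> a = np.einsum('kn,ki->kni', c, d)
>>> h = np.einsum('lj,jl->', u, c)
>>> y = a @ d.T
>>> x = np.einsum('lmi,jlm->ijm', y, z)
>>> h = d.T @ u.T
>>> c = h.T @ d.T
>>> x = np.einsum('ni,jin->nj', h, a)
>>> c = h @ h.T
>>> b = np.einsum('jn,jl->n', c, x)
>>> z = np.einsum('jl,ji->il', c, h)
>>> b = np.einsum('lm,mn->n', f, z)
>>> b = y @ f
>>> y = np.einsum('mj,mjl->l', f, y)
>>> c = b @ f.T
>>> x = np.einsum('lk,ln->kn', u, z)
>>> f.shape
(29, 7)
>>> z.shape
(7, 2)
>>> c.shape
(29, 7, 29)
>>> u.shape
(7, 29)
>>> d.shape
(29, 2)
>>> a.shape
(29, 7, 2)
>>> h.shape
(2, 7)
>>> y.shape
(29,)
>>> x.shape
(29, 2)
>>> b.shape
(29, 7, 7)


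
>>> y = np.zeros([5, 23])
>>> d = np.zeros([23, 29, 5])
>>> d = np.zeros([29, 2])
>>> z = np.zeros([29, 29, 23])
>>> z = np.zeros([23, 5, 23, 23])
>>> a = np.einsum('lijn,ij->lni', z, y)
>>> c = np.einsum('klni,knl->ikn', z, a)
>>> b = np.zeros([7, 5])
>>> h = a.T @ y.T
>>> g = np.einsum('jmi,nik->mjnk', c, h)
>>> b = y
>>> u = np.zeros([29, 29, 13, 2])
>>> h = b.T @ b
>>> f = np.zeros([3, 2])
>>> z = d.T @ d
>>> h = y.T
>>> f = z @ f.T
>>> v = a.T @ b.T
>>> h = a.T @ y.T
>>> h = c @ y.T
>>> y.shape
(5, 23)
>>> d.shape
(29, 2)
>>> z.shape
(2, 2)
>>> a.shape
(23, 23, 5)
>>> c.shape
(23, 23, 23)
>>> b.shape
(5, 23)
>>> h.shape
(23, 23, 5)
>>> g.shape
(23, 23, 5, 5)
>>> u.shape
(29, 29, 13, 2)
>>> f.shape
(2, 3)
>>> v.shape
(5, 23, 5)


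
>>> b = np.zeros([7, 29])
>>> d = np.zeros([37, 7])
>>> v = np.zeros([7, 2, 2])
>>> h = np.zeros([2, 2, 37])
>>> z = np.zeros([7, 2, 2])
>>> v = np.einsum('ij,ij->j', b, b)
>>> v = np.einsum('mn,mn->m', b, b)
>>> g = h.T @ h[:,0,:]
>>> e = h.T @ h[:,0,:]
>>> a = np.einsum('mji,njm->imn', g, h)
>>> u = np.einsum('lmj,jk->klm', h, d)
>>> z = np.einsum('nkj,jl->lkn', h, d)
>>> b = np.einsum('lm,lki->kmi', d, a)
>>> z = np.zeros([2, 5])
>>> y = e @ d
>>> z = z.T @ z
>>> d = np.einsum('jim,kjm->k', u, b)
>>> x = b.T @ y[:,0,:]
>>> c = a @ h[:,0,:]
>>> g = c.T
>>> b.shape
(37, 7, 2)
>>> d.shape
(37,)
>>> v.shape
(7,)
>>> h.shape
(2, 2, 37)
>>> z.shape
(5, 5)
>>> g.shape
(37, 37, 37)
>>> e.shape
(37, 2, 37)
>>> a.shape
(37, 37, 2)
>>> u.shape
(7, 2, 2)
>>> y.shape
(37, 2, 7)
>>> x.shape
(2, 7, 7)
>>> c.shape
(37, 37, 37)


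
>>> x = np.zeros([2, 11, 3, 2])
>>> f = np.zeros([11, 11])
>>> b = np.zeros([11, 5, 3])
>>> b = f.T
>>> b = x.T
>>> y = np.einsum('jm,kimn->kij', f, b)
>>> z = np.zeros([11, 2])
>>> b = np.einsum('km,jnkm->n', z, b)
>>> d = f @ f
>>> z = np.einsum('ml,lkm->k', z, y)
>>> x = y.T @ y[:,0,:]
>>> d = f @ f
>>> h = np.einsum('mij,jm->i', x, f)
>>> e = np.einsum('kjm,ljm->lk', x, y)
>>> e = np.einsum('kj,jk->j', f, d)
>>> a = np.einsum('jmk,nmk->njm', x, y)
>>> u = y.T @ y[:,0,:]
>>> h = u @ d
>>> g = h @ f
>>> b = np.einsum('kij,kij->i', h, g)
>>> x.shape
(11, 3, 11)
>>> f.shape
(11, 11)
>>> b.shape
(3,)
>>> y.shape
(2, 3, 11)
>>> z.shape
(3,)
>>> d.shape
(11, 11)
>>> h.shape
(11, 3, 11)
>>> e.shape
(11,)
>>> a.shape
(2, 11, 3)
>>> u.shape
(11, 3, 11)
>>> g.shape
(11, 3, 11)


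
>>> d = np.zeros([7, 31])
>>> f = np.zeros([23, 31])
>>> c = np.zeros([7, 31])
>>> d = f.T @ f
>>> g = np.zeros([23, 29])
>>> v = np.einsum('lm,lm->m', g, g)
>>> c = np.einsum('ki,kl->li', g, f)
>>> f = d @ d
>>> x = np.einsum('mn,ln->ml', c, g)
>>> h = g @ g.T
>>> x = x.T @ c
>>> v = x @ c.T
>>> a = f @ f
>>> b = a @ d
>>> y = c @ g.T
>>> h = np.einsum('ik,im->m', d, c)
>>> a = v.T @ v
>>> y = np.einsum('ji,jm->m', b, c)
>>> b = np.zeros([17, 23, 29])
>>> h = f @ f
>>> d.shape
(31, 31)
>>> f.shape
(31, 31)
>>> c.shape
(31, 29)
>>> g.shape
(23, 29)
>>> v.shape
(23, 31)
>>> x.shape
(23, 29)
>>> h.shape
(31, 31)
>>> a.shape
(31, 31)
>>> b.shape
(17, 23, 29)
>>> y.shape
(29,)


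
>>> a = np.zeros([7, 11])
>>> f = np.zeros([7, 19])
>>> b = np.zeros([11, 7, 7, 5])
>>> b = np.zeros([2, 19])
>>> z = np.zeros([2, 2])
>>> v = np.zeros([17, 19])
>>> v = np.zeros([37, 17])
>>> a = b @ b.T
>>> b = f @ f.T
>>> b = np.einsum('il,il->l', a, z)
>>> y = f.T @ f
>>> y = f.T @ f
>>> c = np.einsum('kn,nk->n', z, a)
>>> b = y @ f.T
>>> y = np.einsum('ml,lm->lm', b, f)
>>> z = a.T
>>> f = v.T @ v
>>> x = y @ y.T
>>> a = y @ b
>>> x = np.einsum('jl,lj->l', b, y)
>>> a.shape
(7, 7)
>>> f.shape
(17, 17)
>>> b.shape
(19, 7)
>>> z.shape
(2, 2)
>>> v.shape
(37, 17)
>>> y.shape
(7, 19)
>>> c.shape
(2,)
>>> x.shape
(7,)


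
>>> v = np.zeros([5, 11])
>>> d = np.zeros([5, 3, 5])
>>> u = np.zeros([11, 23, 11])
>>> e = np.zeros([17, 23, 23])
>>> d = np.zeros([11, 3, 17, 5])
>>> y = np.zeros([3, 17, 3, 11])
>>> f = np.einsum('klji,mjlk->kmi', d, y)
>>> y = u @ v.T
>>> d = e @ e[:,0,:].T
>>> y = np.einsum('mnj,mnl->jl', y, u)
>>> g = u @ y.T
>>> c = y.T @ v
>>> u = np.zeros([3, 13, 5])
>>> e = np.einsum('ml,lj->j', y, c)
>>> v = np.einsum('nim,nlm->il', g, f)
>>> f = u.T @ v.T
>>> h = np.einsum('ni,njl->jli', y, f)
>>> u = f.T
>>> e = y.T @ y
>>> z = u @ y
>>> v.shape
(23, 3)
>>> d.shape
(17, 23, 17)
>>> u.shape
(23, 13, 5)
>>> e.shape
(11, 11)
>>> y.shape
(5, 11)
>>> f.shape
(5, 13, 23)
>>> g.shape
(11, 23, 5)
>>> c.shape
(11, 11)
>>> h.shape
(13, 23, 11)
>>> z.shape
(23, 13, 11)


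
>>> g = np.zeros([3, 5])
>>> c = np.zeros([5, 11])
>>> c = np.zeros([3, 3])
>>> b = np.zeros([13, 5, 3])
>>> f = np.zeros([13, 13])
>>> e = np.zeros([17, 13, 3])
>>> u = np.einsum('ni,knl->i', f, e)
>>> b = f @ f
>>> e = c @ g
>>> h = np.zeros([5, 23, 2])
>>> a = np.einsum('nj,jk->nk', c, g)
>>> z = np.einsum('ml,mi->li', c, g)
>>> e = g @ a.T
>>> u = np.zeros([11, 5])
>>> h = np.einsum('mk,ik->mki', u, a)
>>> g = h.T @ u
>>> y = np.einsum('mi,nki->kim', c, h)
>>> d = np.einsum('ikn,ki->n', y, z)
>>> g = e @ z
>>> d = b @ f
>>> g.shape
(3, 5)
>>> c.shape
(3, 3)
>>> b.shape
(13, 13)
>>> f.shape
(13, 13)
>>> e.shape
(3, 3)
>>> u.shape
(11, 5)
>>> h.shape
(11, 5, 3)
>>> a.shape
(3, 5)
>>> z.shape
(3, 5)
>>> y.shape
(5, 3, 3)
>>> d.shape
(13, 13)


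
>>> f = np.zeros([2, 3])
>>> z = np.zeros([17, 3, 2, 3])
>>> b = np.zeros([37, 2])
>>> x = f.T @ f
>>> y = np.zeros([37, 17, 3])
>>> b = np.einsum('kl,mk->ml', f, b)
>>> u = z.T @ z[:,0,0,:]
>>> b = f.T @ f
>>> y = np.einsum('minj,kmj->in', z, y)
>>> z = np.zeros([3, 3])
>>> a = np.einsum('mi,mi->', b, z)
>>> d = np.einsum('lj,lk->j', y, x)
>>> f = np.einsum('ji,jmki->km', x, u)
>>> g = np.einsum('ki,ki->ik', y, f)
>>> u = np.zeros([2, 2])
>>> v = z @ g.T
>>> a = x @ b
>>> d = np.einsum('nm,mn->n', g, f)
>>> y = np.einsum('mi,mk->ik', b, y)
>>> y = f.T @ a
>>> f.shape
(3, 2)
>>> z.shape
(3, 3)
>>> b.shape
(3, 3)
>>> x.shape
(3, 3)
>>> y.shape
(2, 3)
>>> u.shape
(2, 2)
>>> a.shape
(3, 3)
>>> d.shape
(2,)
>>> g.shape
(2, 3)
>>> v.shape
(3, 2)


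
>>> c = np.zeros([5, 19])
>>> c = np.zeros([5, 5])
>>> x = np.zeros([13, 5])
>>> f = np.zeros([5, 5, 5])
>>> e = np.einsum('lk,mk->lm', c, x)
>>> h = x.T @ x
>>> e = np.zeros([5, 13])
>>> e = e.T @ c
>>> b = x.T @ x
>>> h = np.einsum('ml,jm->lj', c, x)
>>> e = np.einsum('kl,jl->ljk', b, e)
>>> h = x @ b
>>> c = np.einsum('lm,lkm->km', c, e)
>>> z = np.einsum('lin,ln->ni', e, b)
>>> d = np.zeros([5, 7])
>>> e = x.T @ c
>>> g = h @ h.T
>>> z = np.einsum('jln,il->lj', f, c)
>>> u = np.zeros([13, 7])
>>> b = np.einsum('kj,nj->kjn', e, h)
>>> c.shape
(13, 5)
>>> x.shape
(13, 5)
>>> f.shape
(5, 5, 5)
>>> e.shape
(5, 5)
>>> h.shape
(13, 5)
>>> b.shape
(5, 5, 13)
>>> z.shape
(5, 5)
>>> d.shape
(5, 7)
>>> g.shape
(13, 13)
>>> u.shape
(13, 7)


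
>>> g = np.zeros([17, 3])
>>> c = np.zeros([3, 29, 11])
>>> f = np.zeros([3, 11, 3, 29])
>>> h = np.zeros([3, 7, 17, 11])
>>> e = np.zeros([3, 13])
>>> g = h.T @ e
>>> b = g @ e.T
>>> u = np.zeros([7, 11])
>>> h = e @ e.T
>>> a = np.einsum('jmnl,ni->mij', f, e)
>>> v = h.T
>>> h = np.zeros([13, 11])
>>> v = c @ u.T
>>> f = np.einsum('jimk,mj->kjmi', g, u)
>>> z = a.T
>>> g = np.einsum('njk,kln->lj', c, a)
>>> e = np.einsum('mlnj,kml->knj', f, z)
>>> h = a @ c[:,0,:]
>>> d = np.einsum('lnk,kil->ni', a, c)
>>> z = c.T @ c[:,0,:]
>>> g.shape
(13, 29)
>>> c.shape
(3, 29, 11)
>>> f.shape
(13, 11, 7, 17)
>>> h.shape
(11, 13, 11)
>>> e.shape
(3, 7, 17)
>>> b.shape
(11, 17, 7, 3)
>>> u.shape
(7, 11)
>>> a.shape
(11, 13, 3)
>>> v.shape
(3, 29, 7)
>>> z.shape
(11, 29, 11)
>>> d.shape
(13, 29)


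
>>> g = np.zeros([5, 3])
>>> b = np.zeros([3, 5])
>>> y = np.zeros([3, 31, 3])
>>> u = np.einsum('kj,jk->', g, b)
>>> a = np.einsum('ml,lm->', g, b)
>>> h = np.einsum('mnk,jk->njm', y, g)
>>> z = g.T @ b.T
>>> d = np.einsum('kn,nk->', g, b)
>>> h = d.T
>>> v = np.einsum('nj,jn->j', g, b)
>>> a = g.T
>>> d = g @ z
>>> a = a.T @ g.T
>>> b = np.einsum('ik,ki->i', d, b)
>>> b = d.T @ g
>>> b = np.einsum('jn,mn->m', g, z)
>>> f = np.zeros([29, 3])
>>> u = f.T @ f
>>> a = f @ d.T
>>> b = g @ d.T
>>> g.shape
(5, 3)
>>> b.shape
(5, 5)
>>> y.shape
(3, 31, 3)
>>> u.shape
(3, 3)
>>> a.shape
(29, 5)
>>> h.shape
()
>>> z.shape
(3, 3)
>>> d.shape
(5, 3)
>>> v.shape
(3,)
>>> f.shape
(29, 3)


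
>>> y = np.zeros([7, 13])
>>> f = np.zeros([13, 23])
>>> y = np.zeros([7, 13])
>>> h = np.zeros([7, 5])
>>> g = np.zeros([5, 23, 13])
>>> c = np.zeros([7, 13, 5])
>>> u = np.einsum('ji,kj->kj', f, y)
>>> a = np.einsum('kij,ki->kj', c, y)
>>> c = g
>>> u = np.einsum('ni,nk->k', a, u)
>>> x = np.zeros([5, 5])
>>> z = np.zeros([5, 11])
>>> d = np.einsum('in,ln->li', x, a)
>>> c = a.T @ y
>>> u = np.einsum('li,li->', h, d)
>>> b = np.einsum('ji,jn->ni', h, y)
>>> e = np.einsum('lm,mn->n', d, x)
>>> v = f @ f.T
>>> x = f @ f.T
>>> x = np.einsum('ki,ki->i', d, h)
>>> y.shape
(7, 13)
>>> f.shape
(13, 23)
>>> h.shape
(7, 5)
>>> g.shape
(5, 23, 13)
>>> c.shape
(5, 13)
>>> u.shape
()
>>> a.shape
(7, 5)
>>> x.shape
(5,)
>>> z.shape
(5, 11)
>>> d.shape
(7, 5)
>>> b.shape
(13, 5)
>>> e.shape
(5,)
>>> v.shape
(13, 13)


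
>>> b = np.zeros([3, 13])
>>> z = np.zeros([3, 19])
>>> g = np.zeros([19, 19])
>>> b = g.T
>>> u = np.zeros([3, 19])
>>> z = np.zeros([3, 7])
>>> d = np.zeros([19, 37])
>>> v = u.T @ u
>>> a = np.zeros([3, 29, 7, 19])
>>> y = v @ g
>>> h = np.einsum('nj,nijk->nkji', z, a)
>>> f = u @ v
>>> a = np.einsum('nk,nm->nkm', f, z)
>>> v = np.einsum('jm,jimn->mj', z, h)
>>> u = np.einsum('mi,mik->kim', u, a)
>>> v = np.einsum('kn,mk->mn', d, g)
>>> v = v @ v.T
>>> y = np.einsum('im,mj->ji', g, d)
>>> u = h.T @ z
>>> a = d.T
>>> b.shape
(19, 19)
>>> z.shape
(3, 7)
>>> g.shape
(19, 19)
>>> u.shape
(29, 7, 19, 7)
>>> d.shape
(19, 37)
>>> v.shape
(19, 19)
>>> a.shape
(37, 19)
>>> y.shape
(37, 19)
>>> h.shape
(3, 19, 7, 29)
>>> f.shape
(3, 19)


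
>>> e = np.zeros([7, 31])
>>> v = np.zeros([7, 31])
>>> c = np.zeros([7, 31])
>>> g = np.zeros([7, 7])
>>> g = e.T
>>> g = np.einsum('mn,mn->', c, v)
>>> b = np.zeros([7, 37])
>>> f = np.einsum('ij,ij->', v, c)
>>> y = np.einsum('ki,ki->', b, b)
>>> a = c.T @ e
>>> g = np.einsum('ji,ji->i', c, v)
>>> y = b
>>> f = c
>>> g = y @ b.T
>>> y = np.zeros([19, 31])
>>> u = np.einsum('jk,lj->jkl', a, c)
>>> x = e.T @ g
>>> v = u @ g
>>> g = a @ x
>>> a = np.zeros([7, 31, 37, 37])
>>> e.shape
(7, 31)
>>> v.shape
(31, 31, 7)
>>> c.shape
(7, 31)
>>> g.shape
(31, 7)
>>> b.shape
(7, 37)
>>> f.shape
(7, 31)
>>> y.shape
(19, 31)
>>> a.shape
(7, 31, 37, 37)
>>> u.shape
(31, 31, 7)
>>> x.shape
(31, 7)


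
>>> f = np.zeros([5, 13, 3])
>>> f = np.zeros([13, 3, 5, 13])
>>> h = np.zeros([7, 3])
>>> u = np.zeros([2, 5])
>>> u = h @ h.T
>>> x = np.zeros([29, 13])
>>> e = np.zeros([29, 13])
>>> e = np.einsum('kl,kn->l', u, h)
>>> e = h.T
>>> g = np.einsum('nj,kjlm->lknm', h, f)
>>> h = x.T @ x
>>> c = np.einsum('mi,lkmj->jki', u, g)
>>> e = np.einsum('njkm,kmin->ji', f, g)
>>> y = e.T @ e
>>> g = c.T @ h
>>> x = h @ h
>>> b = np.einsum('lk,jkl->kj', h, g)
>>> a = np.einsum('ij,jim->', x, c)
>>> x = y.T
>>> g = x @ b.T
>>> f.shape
(13, 3, 5, 13)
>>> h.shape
(13, 13)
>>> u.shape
(7, 7)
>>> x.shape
(7, 7)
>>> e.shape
(3, 7)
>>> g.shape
(7, 13)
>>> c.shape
(13, 13, 7)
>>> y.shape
(7, 7)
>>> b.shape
(13, 7)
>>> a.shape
()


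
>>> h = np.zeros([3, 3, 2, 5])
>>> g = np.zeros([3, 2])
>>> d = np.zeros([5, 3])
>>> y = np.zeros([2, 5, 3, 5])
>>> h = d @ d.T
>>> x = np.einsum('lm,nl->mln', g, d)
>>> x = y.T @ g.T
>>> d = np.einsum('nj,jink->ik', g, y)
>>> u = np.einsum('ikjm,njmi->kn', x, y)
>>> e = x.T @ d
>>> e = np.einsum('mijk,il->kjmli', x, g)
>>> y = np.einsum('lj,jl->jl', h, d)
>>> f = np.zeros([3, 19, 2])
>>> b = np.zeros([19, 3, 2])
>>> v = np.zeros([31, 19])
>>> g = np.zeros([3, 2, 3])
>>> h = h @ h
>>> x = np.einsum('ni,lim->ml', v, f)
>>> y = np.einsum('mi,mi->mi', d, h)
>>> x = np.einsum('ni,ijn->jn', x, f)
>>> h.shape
(5, 5)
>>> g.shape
(3, 2, 3)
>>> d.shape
(5, 5)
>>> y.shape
(5, 5)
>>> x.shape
(19, 2)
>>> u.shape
(3, 2)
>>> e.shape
(3, 5, 5, 2, 3)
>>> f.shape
(3, 19, 2)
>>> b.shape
(19, 3, 2)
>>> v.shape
(31, 19)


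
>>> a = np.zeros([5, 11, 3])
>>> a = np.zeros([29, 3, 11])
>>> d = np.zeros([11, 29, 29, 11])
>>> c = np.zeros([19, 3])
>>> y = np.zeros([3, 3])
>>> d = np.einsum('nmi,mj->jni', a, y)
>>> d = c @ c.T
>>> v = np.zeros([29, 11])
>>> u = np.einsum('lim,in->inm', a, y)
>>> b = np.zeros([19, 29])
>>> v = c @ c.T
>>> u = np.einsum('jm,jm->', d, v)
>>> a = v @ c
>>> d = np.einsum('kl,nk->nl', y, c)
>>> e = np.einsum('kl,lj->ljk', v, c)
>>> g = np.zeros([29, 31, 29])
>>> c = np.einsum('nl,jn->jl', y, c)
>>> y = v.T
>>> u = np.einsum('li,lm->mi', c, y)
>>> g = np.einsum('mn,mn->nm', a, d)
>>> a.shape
(19, 3)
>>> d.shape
(19, 3)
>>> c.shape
(19, 3)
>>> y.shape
(19, 19)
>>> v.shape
(19, 19)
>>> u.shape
(19, 3)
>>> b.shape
(19, 29)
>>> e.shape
(19, 3, 19)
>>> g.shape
(3, 19)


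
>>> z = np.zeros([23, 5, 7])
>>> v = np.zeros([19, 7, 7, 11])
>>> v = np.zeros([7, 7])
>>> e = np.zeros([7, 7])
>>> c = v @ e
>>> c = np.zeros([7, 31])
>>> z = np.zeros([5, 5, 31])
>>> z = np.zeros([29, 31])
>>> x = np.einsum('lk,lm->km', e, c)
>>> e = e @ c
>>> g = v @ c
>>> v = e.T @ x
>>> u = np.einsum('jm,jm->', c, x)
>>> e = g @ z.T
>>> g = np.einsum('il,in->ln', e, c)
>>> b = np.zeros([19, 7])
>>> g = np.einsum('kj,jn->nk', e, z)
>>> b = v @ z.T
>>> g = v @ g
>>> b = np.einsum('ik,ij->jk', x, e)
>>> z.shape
(29, 31)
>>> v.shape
(31, 31)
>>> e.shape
(7, 29)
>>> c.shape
(7, 31)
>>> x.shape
(7, 31)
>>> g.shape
(31, 7)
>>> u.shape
()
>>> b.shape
(29, 31)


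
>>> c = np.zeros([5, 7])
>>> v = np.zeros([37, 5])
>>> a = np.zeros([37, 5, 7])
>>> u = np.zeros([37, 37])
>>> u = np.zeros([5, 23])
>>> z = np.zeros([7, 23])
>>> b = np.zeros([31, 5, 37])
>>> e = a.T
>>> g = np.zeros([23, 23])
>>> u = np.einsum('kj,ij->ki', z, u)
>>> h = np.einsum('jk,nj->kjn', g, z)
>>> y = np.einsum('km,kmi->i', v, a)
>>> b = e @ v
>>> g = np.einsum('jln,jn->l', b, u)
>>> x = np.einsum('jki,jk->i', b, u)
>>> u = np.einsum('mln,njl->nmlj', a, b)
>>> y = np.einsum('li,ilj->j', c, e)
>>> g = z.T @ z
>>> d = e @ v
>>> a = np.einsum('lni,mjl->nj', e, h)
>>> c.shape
(5, 7)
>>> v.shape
(37, 5)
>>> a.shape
(5, 23)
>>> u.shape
(7, 37, 5, 5)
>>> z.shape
(7, 23)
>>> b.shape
(7, 5, 5)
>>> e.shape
(7, 5, 37)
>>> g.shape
(23, 23)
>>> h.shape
(23, 23, 7)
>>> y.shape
(37,)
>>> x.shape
(5,)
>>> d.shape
(7, 5, 5)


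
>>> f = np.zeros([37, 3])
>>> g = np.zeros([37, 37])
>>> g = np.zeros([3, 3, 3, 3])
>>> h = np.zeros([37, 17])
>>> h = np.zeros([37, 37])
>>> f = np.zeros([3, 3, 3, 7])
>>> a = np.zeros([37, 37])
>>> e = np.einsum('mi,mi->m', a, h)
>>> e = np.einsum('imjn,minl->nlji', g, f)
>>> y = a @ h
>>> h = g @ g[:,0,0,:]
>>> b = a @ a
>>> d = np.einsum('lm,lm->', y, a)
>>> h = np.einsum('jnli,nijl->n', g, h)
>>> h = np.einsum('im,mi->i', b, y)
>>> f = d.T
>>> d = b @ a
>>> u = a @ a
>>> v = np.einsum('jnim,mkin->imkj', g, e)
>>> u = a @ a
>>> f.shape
()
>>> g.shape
(3, 3, 3, 3)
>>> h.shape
(37,)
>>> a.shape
(37, 37)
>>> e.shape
(3, 7, 3, 3)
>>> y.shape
(37, 37)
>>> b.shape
(37, 37)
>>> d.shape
(37, 37)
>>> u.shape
(37, 37)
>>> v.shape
(3, 3, 7, 3)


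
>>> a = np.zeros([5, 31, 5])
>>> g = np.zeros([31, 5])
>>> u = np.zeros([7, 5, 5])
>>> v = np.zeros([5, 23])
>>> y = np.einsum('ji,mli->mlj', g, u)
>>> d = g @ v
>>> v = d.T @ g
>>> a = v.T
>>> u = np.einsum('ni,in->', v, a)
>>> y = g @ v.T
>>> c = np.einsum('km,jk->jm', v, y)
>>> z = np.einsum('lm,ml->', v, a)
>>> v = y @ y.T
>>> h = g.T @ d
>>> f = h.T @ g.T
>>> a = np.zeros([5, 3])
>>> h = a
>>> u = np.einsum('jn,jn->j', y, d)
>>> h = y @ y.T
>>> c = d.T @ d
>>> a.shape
(5, 3)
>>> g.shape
(31, 5)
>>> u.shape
(31,)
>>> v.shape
(31, 31)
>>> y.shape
(31, 23)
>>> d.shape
(31, 23)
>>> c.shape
(23, 23)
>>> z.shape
()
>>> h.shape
(31, 31)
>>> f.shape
(23, 31)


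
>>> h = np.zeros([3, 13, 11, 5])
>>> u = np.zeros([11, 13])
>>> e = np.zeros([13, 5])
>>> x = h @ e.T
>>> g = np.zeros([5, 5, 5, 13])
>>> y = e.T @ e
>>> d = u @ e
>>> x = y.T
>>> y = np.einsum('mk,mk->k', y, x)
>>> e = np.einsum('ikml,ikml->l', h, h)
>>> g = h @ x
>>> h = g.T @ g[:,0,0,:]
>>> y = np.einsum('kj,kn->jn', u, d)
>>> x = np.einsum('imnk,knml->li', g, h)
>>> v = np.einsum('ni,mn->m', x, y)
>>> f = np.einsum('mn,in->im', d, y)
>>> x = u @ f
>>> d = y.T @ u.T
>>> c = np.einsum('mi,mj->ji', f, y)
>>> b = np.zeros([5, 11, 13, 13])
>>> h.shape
(5, 11, 13, 5)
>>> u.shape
(11, 13)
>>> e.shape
(5,)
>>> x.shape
(11, 11)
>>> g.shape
(3, 13, 11, 5)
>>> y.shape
(13, 5)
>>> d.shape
(5, 11)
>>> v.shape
(13,)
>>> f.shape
(13, 11)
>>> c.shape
(5, 11)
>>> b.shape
(5, 11, 13, 13)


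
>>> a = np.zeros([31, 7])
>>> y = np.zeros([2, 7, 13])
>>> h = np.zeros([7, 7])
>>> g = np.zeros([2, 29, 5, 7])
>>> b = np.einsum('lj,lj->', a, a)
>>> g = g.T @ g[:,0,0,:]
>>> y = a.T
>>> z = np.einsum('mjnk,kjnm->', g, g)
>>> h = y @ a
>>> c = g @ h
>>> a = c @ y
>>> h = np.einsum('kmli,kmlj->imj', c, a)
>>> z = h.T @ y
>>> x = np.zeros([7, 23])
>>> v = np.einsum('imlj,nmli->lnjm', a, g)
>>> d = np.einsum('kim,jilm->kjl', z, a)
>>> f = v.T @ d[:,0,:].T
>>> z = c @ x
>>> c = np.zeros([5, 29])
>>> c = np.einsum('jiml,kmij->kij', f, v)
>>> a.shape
(7, 5, 29, 31)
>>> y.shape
(7, 31)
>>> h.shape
(7, 5, 31)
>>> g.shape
(7, 5, 29, 7)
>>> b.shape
()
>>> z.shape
(7, 5, 29, 23)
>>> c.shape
(29, 31, 5)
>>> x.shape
(7, 23)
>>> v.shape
(29, 7, 31, 5)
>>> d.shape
(31, 7, 29)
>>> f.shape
(5, 31, 7, 31)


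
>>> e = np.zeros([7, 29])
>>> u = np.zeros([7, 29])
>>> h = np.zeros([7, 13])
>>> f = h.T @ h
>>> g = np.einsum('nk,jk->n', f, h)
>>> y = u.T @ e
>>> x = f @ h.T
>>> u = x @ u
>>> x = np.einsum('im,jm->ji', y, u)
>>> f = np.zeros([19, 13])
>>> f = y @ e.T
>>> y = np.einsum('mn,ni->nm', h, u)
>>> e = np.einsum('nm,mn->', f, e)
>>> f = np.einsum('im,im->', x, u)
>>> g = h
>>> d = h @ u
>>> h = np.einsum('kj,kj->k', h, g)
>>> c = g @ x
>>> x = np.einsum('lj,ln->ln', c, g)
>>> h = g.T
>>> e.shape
()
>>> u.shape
(13, 29)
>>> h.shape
(13, 7)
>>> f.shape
()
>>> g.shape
(7, 13)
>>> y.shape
(13, 7)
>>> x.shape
(7, 13)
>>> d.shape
(7, 29)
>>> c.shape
(7, 29)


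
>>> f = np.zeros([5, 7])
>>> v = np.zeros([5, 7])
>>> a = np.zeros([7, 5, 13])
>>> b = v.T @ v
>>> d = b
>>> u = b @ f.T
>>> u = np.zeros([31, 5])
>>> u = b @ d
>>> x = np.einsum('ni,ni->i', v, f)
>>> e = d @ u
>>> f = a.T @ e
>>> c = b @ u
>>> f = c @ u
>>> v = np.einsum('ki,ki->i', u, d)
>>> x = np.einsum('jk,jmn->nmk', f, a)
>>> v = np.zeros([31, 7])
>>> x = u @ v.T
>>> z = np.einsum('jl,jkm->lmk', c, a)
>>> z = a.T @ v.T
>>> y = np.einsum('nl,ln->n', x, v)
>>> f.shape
(7, 7)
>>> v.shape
(31, 7)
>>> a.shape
(7, 5, 13)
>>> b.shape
(7, 7)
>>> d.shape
(7, 7)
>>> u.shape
(7, 7)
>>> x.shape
(7, 31)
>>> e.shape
(7, 7)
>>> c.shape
(7, 7)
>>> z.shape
(13, 5, 31)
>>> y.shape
(7,)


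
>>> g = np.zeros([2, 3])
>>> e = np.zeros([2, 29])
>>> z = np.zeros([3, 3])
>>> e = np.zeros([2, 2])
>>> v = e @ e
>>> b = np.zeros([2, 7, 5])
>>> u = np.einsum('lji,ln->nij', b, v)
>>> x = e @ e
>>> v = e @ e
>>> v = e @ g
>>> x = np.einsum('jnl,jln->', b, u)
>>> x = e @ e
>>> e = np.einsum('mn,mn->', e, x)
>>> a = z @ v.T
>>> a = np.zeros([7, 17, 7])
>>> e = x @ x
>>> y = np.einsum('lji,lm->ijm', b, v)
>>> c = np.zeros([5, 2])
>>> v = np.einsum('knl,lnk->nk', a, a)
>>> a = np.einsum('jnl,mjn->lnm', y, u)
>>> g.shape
(2, 3)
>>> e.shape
(2, 2)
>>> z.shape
(3, 3)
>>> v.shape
(17, 7)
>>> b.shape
(2, 7, 5)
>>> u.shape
(2, 5, 7)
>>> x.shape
(2, 2)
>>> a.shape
(3, 7, 2)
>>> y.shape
(5, 7, 3)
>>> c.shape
(5, 2)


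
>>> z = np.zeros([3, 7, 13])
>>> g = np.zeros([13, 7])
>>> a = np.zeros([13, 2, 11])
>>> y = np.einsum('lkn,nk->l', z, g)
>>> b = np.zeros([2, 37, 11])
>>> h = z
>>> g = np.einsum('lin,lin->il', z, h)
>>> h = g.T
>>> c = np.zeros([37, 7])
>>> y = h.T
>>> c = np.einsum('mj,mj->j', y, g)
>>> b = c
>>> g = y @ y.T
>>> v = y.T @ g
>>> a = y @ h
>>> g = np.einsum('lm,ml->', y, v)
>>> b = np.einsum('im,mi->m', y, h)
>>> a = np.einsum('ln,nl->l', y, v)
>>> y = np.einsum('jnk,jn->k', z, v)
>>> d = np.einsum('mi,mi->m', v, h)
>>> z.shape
(3, 7, 13)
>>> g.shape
()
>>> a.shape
(7,)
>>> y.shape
(13,)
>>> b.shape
(3,)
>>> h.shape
(3, 7)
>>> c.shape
(3,)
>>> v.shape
(3, 7)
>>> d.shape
(3,)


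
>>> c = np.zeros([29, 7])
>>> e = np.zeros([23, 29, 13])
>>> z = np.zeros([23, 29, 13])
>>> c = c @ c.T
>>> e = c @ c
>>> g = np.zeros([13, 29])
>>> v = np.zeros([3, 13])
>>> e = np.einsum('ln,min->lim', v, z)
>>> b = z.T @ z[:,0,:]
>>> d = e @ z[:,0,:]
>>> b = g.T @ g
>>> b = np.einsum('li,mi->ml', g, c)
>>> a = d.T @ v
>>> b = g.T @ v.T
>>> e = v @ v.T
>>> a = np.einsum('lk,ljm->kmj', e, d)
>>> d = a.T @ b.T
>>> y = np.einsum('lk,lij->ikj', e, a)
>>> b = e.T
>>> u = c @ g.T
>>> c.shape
(29, 29)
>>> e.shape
(3, 3)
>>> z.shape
(23, 29, 13)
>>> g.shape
(13, 29)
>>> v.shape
(3, 13)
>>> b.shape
(3, 3)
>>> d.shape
(29, 13, 29)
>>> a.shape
(3, 13, 29)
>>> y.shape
(13, 3, 29)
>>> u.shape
(29, 13)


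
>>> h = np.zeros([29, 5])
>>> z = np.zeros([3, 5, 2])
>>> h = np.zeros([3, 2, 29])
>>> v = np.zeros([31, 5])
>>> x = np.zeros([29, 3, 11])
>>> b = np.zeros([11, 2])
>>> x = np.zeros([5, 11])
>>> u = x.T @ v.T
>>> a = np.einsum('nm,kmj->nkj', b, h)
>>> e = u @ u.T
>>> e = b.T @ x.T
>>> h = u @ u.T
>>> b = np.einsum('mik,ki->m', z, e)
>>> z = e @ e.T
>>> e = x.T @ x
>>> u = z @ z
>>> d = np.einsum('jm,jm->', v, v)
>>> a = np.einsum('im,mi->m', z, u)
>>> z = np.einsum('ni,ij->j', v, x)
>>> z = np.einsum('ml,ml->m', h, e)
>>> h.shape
(11, 11)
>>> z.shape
(11,)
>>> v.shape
(31, 5)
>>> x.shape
(5, 11)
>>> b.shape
(3,)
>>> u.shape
(2, 2)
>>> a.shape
(2,)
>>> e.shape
(11, 11)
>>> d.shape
()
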